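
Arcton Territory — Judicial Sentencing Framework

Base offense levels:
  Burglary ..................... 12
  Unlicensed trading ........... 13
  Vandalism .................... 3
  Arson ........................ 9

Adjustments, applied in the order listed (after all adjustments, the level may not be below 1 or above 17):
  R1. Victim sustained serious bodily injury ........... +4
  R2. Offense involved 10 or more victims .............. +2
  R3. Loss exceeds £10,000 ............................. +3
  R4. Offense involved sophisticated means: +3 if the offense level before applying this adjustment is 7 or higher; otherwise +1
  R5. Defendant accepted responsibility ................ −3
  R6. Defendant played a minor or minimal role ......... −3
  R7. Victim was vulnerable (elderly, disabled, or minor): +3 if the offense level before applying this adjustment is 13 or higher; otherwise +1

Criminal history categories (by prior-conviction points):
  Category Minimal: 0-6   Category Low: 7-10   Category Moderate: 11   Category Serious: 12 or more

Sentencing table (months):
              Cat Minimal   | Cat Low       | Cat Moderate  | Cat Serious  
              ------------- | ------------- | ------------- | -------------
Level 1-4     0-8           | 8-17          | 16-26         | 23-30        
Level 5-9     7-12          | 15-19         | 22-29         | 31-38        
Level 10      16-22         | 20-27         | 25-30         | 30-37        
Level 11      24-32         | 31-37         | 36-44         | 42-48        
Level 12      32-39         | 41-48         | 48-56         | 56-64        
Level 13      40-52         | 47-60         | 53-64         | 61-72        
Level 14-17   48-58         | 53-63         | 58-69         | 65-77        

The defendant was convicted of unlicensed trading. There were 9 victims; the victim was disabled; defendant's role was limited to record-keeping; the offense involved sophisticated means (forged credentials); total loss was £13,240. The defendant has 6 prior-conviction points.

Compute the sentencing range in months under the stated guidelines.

48-58 months

Base offense level for unlicensed trading: 13.
R1 does not apply.
R2 does not apply.
R3 applies: 13 + 3 = 16.
R4 applies (level before this adjustment is 16 ≥ 7, so +3): 16 + 3 = 19.
R6 applies: 19 − 3 = 16.
R7 applies (level before this adjustment is 16 ≥ 13, so +3): 16 + 3 = 19.
Level 19 exceeds the maximum of 17; capped at 17.
Final offense level: 17.
Criminal history: 6 prior points → Category Minimal (0-6).
Level 17 falls in the 14-17 band.
Grid: Level 14-17 × Category Minimal = 48-58 months.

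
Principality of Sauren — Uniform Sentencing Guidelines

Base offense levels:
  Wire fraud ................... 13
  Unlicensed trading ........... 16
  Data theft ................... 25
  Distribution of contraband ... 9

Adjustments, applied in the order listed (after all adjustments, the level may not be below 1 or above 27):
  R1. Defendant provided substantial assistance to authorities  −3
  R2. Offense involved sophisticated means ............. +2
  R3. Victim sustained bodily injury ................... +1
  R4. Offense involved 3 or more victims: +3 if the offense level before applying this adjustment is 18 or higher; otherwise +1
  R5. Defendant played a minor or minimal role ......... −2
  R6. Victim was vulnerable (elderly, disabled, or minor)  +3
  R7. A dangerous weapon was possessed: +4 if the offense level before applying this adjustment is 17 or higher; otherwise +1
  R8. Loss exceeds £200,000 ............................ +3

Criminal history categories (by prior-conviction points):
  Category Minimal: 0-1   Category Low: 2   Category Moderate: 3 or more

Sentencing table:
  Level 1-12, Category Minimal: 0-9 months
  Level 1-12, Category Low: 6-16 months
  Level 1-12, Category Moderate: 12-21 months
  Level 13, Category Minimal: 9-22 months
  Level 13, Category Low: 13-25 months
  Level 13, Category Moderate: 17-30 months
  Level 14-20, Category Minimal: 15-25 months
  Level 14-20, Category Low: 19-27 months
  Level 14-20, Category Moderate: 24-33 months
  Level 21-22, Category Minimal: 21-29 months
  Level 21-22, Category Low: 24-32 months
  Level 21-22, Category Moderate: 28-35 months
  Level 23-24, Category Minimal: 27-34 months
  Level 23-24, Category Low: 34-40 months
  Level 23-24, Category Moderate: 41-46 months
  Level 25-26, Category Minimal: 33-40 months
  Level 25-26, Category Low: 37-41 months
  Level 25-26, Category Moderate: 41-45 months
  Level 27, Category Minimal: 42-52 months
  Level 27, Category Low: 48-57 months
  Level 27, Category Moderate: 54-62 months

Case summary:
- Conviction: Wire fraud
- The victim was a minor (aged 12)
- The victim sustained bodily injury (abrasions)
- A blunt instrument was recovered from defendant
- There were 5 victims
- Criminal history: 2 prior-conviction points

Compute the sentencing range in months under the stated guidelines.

Base offense level for wire fraud: 13.
R1 does not apply.
R3 applies: 13 + 1 = 14.
R4 applies (level before this adjustment is 14 < 18, so +1): 14 + 1 = 15.
R5 does not apply.
R6 applies: 15 + 3 = 18.
R7 applies (level before this adjustment is 18 ≥ 17, so +4): 18 + 4 = 22.
R8 does not apply.
Final offense level: 22.
Criminal history: 2 prior points → Category Low (2).
Level 22 falls in the 21-22 band.
Grid: Level 21-22 × Category Low = 24-32 months.

24-32 months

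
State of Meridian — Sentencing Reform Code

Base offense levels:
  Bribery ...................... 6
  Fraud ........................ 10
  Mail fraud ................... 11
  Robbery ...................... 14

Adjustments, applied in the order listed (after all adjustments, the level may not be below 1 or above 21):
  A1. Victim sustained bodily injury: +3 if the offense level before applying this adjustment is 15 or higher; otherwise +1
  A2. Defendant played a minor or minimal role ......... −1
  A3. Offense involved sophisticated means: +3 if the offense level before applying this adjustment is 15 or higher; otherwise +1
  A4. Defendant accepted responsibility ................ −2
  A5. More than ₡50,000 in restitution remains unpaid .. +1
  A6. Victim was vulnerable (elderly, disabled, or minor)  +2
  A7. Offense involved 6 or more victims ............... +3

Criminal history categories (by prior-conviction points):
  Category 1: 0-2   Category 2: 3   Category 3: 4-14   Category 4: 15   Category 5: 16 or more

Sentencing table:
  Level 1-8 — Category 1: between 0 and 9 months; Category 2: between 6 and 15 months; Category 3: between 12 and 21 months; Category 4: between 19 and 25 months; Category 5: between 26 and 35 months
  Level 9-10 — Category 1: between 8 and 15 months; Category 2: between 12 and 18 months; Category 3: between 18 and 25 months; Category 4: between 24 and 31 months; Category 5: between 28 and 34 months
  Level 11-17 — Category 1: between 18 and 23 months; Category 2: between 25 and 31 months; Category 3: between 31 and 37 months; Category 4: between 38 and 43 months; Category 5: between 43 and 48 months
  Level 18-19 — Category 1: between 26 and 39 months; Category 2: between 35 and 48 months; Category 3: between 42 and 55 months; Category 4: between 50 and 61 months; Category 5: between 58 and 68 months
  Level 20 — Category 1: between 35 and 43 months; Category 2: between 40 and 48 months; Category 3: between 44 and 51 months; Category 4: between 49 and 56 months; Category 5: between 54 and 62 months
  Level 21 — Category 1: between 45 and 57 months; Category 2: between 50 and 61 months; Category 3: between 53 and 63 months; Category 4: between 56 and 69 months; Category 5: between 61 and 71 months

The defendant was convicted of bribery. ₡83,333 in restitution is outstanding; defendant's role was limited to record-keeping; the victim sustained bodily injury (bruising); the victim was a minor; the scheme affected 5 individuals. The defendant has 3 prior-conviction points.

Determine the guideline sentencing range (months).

12-18 months

Base offense level for bribery: 6.
A1 applies (level before this adjustment is 6 < 15, so +1): 6 + 1 = 7.
A2 applies: 7 − 1 = 6.
A4 does not apply.
A5 applies: 6 + 1 = 7.
A6 applies: 7 + 2 = 9.
A7 does not apply.
Final offense level: 9.
Criminal history: 3 prior points → Category 2 (3).
Level 9 falls in the 9-10 band.
Grid: Level 9-10 × Category 2 = 12-18 months.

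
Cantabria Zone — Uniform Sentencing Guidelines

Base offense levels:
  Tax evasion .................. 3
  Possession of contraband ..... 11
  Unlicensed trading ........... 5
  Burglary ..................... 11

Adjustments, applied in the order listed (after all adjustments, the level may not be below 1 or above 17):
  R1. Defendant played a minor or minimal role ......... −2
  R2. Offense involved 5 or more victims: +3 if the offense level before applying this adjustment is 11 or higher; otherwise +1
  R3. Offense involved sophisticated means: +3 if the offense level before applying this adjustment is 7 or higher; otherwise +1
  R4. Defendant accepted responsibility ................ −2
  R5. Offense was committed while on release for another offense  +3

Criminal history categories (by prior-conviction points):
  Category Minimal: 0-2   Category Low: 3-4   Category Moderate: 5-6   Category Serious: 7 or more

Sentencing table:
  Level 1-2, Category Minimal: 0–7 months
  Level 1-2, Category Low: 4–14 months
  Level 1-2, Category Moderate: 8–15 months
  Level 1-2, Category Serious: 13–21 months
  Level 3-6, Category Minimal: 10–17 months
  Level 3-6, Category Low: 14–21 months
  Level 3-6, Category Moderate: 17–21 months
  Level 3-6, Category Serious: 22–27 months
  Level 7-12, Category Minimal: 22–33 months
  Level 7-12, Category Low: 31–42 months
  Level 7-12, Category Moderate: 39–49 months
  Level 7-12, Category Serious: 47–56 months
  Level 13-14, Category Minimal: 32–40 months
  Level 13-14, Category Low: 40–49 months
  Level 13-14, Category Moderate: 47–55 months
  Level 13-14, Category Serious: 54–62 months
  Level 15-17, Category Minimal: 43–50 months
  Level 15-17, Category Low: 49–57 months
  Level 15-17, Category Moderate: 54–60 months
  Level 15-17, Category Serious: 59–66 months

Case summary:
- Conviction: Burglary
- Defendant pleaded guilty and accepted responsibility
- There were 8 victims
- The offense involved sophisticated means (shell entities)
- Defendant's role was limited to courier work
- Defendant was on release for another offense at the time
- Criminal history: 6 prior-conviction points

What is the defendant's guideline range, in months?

Base offense level for burglary: 11.
R1 applies: 11 − 2 = 9.
R2 applies (level before this adjustment is 9 < 11, so +1): 9 + 1 = 10.
R3 applies (level before this adjustment is 10 ≥ 7, so +3): 10 + 3 = 13.
R4 applies: 13 − 2 = 11.
R5 applies: 11 + 3 = 14.
Final offense level: 14.
Criminal history: 6 prior points → Category Moderate (5-6).
Level 14 falls in the 13-14 band.
Grid: Level 13-14 × Category Moderate = 47-55 months.

47-55 months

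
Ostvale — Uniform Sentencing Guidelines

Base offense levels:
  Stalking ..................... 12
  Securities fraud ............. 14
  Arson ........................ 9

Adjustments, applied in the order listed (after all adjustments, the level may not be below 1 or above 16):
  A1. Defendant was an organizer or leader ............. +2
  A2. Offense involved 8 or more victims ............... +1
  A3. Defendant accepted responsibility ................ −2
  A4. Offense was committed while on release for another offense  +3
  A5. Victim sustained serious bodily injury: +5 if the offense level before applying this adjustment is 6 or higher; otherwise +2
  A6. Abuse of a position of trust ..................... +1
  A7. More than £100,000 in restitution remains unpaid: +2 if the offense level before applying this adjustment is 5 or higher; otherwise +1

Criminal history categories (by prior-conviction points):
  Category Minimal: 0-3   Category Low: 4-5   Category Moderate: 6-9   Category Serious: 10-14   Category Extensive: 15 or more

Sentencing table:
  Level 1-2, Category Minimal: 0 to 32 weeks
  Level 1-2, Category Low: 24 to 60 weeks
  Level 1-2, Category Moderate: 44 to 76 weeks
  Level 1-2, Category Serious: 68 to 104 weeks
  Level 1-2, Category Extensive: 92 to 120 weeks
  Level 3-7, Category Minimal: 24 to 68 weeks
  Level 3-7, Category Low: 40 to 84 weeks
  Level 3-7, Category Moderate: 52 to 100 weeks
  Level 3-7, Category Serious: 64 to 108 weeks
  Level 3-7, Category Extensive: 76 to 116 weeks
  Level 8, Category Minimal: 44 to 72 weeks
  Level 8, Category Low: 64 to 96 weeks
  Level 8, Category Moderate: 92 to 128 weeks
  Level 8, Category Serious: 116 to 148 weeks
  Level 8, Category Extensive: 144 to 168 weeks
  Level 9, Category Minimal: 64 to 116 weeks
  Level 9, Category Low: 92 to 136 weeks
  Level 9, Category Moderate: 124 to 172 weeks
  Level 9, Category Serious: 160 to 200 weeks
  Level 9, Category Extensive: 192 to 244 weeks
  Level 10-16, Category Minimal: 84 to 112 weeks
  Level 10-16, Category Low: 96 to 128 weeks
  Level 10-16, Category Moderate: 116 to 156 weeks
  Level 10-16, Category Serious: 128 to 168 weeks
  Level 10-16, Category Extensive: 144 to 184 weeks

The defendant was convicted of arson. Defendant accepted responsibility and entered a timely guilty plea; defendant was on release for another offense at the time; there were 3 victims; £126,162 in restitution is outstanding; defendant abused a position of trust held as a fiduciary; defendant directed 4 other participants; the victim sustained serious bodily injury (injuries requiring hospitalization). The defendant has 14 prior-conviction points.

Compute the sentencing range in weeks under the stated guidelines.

Base offense level for arson: 9.
A1 applies: 9 + 2 = 11.
A2 does not apply.
A3 applies: 11 − 2 = 9.
A4 applies: 9 + 3 = 12.
A5 applies (level before this adjustment is 12 ≥ 6, so +5): 12 + 5 = 17.
A6 applies: 17 + 1 = 18.
A7 applies (level before this adjustment is 18 ≥ 5, so +2): 18 + 2 = 20.
Level 20 exceeds the maximum of 16; capped at 16.
Final offense level: 16.
Criminal history: 14 prior points → Category Serious (10-14).
Level 16 falls in the 10-16 band.
Grid: Level 10-16 × Category Serious = 128-168 weeks.

128-168 weeks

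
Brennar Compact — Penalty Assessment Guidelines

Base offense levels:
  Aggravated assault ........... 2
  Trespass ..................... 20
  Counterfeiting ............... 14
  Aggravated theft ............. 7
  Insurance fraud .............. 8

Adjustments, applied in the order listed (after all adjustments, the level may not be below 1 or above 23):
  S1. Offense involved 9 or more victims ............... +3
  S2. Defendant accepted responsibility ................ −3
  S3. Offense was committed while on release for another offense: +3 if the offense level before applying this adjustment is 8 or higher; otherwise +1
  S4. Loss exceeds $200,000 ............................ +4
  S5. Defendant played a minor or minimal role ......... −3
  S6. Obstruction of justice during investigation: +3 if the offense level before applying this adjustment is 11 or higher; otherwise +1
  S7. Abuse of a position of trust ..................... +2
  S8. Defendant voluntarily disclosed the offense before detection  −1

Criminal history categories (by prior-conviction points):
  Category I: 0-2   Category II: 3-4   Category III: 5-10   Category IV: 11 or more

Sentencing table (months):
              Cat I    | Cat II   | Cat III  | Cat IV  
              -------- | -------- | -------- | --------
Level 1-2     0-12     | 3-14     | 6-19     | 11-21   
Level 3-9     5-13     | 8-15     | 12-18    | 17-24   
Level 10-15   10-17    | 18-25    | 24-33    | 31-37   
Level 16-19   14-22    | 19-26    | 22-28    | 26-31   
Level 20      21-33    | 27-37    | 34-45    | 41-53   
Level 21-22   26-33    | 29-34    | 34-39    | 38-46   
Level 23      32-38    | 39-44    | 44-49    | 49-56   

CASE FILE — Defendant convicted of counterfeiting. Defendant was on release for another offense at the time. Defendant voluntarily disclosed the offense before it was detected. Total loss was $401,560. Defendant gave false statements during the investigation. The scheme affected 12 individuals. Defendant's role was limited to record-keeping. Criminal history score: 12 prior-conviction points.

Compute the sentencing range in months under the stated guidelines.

Base offense level for counterfeiting: 14.
S1 applies: 14 + 3 = 17.
S3 applies (level before this adjustment is 17 ≥ 8, so +3): 17 + 3 = 20.
S4 applies: 20 + 4 = 24.
S5 applies: 24 − 3 = 21.
S6 applies (level before this adjustment is 21 ≥ 11, so +3): 21 + 3 = 24.
S7 does not apply.
S8 applies: 24 − 1 = 23.
Final offense level: 23.
Criminal history: 12 prior points → Category IV (11+).
Level 23 falls in the 23 band.
Grid: Level 23 × Category IV = 49-56 months.

49-56 months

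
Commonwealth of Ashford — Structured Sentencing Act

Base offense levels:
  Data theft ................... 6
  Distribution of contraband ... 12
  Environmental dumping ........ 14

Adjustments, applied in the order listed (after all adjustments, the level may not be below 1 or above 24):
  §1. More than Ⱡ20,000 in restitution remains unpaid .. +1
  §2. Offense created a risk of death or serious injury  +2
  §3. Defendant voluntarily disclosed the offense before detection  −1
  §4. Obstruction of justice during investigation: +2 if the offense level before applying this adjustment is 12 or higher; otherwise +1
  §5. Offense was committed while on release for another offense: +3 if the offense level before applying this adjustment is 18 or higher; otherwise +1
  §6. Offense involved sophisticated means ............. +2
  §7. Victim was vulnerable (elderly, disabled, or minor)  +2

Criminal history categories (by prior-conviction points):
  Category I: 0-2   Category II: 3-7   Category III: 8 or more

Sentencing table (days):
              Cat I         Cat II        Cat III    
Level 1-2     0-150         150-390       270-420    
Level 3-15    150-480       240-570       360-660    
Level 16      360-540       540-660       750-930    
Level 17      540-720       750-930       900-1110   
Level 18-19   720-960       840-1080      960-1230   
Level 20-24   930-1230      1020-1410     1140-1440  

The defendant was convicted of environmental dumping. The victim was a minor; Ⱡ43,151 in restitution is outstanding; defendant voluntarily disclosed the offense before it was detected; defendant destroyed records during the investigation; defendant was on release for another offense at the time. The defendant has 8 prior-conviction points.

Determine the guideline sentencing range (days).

Base offense level for environmental dumping: 14.
§1 applies: 14 + 1 = 15.
§3 applies: 15 − 1 = 14.
§4 applies (level before this adjustment is 14 ≥ 12, so +2): 14 + 2 = 16.
§5 applies (level before this adjustment is 16 < 18, so +1): 16 + 1 = 17.
§6 does not apply.
§7 applies: 17 + 2 = 19.
Final offense level: 19.
Criminal history: 8 prior points → Category III (8+).
Level 19 falls in the 18-19 band.
Grid: Level 18-19 × Category III = 960-1230 days.

960-1230 days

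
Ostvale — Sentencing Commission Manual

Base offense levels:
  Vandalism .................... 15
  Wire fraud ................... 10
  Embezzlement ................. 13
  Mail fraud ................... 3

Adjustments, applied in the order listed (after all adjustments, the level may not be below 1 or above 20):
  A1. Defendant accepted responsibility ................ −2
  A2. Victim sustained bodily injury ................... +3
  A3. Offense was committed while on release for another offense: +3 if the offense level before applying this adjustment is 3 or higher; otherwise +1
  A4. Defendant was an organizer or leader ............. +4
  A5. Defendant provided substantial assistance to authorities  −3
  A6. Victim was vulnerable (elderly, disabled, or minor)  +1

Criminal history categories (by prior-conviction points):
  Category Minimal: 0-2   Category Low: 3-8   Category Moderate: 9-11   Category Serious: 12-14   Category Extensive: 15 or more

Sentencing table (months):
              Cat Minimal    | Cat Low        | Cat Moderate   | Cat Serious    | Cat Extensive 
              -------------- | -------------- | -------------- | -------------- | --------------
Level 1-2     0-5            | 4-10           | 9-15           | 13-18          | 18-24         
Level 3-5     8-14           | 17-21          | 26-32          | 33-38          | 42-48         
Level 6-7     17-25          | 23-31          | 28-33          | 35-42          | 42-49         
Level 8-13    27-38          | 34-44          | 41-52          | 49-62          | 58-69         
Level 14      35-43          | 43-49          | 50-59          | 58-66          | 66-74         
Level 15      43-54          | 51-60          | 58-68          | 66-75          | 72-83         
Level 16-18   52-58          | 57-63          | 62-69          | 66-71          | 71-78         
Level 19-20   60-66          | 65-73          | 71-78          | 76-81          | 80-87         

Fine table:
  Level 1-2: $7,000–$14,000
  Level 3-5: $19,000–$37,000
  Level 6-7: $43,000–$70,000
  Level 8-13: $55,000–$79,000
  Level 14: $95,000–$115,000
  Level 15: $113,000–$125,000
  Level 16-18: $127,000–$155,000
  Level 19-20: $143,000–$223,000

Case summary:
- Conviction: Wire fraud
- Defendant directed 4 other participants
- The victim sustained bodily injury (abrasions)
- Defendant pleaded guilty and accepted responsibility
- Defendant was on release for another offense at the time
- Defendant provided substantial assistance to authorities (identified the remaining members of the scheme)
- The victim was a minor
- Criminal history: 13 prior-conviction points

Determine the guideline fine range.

$127,000–$155,000

Base offense level for wire fraud: 10.
A1 applies: 10 − 2 = 8.
A2 applies: 8 + 3 = 11.
A3 applies (level before this adjustment is 11 ≥ 3, so +3): 11 + 3 = 14.
A4 applies: 14 + 4 = 18.
A5 applies: 18 − 3 = 15.
A6 applies: 15 + 1 = 16.
Final offense level: 16.
Level 16 falls in the 16-18 band.
Fine table: Level 16-18 → $127,000–$155,000.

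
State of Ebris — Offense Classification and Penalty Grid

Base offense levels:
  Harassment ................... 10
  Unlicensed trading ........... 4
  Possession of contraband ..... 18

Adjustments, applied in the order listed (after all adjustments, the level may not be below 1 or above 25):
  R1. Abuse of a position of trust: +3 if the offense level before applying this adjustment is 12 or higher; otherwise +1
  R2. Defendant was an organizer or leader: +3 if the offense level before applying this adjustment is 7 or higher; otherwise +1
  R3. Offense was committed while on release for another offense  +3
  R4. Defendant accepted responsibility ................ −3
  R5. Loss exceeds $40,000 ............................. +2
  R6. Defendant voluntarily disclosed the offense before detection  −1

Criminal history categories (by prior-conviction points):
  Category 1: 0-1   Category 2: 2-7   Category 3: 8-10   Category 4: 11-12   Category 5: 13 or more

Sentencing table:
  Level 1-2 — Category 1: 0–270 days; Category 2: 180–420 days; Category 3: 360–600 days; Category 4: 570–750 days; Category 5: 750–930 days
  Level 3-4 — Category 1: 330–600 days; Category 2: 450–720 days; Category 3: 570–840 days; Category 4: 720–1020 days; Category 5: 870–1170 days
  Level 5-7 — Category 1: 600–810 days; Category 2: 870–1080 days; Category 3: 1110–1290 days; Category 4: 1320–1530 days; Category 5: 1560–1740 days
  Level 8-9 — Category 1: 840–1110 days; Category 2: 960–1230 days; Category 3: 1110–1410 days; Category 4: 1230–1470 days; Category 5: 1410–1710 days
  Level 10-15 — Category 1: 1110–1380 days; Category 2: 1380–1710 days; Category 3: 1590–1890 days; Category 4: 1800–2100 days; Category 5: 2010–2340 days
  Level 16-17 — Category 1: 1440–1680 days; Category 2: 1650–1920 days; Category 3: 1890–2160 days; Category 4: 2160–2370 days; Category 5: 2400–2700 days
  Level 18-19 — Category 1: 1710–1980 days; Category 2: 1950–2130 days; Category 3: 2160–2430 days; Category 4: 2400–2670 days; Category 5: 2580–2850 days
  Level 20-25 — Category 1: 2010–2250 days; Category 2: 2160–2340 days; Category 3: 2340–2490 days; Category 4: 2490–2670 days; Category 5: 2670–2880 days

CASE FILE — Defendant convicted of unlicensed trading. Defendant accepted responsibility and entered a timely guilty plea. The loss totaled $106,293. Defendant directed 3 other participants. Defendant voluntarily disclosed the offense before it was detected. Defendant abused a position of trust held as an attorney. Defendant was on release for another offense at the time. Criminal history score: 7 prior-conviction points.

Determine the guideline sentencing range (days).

870-1080 days

Base offense level for unlicensed trading: 4.
R1 applies (level before this adjustment is 4 < 12, so +1): 4 + 1 = 5.
R2 applies (level before this adjustment is 5 < 7, so +1): 5 + 1 = 6.
R3 applies: 6 + 3 = 9.
R4 applies: 9 − 3 = 6.
R5 applies: 6 + 2 = 8.
R6 applies: 8 − 1 = 7.
Final offense level: 7.
Criminal history: 7 prior points → Category 2 (2-7).
Level 7 falls in the 5-7 band.
Grid: Level 5-7 × Category 2 = 870-1080 days.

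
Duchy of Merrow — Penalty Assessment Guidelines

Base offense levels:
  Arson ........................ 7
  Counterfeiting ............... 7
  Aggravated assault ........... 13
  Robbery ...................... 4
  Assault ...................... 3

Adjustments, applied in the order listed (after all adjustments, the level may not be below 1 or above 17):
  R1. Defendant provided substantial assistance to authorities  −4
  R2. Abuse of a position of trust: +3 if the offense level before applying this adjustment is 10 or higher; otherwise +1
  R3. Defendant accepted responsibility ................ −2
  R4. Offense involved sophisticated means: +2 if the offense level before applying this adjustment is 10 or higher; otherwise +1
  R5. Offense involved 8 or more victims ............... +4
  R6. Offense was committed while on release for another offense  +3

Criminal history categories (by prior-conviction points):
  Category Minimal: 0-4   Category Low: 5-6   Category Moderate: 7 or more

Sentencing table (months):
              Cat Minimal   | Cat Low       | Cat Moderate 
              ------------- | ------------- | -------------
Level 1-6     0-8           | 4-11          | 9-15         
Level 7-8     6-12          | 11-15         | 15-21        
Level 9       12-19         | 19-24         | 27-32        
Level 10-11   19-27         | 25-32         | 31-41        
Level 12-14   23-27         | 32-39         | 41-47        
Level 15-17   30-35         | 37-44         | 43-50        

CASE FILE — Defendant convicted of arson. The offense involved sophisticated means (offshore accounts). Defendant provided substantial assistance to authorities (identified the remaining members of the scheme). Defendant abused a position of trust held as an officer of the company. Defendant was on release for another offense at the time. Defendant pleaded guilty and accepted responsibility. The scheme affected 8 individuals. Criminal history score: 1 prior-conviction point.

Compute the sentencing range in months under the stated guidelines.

19-27 months

Base offense level for arson: 7.
R1 applies: 7 − 4 = 3.
R2 applies (level before this adjustment is 3 < 10, so +1): 3 + 1 = 4.
R3 applies: 4 − 2 = 2.
R4 applies (level before this adjustment is 2 < 10, so +1): 2 + 1 = 3.
R5 applies: 3 + 4 = 7.
R6 applies: 7 + 3 = 10.
Final offense level: 10.
Criminal history: 1 prior point → Category Minimal (0-4).
Level 10 falls in the 10-11 band.
Grid: Level 10-11 × Category Minimal = 19-27 months.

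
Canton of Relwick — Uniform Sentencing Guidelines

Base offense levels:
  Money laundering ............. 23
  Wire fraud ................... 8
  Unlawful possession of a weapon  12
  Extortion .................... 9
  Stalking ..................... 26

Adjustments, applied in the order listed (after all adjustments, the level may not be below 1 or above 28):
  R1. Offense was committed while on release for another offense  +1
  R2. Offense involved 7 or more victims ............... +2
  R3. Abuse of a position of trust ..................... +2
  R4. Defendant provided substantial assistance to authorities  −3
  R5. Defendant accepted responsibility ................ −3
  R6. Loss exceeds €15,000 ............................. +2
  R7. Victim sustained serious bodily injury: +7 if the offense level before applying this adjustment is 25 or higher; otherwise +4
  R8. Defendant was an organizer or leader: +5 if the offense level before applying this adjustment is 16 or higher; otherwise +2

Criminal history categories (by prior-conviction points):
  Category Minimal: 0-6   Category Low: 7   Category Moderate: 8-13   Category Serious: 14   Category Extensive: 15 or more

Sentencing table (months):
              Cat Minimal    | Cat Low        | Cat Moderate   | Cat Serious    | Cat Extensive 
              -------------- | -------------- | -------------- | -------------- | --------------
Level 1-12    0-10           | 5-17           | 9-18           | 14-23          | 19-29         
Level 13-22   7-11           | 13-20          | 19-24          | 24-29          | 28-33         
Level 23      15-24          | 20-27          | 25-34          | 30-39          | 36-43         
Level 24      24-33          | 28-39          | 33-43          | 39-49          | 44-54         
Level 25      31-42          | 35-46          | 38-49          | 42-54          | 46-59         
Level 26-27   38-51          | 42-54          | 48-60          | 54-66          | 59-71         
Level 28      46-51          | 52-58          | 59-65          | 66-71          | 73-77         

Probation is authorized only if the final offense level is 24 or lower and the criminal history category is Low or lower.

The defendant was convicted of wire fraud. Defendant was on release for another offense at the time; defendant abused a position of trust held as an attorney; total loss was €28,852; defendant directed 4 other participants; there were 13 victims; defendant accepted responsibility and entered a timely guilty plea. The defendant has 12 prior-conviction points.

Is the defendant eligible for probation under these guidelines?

Base offense level for wire fraud: 8.
R1 applies: 8 + 1 = 9.
R2 applies: 9 + 2 = 11.
R3 applies: 11 + 2 = 13.
R4 does not apply.
R5 applies: 13 − 3 = 10.
R6 applies: 10 + 2 = 12.
R7 does not apply.
R8 applies (level before this adjustment is 12 < 16, so +2): 12 + 2 = 14.
Final offense level: 14.
Criminal history: 12 prior points → Category Moderate (8-13).
Level 14 falls in the 13-22 band.
Grid: Level 13-22 × Category Moderate = 19-24 months.
Probation check: level 14 ≤ 24 and category Moderate > Low → not eligible.

No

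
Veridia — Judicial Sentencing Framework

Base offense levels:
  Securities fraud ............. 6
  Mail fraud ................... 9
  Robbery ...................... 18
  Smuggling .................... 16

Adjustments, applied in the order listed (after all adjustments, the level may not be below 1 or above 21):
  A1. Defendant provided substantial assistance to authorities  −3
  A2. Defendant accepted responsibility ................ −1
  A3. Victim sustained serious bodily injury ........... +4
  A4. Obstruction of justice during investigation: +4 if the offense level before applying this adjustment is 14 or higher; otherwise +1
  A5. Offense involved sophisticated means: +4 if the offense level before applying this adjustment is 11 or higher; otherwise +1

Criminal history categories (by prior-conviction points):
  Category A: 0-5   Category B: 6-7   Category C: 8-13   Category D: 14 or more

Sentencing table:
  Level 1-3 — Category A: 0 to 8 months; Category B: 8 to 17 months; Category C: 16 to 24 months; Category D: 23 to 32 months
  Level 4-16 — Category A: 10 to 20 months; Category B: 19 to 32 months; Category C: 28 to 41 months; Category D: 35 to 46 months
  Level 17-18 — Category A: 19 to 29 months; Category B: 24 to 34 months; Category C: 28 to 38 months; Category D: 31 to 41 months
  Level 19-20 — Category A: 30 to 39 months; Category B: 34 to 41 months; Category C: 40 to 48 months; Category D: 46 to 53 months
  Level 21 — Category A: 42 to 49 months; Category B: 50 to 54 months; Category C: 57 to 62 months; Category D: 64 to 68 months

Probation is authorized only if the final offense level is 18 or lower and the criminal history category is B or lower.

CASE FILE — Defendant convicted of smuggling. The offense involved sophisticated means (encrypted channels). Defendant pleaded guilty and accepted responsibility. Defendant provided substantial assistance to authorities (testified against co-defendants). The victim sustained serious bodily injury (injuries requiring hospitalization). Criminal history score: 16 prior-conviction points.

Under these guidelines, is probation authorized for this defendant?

Base offense level for smuggling: 16.
A1 applies: 16 − 3 = 13.
A2 applies: 13 − 1 = 12.
A3 applies: 12 + 4 = 16.
A4 does not apply.
A5 applies (level before this adjustment is 16 ≥ 11, so +4): 16 + 4 = 20.
Final offense level: 20.
Criminal history: 16 prior points → Category D (14+).
Level 20 falls in the 19-20 band.
Grid: Level 19-20 × Category D = 46-53 months.
Probation check: level 20 > 18 and category D > B → not eligible.

No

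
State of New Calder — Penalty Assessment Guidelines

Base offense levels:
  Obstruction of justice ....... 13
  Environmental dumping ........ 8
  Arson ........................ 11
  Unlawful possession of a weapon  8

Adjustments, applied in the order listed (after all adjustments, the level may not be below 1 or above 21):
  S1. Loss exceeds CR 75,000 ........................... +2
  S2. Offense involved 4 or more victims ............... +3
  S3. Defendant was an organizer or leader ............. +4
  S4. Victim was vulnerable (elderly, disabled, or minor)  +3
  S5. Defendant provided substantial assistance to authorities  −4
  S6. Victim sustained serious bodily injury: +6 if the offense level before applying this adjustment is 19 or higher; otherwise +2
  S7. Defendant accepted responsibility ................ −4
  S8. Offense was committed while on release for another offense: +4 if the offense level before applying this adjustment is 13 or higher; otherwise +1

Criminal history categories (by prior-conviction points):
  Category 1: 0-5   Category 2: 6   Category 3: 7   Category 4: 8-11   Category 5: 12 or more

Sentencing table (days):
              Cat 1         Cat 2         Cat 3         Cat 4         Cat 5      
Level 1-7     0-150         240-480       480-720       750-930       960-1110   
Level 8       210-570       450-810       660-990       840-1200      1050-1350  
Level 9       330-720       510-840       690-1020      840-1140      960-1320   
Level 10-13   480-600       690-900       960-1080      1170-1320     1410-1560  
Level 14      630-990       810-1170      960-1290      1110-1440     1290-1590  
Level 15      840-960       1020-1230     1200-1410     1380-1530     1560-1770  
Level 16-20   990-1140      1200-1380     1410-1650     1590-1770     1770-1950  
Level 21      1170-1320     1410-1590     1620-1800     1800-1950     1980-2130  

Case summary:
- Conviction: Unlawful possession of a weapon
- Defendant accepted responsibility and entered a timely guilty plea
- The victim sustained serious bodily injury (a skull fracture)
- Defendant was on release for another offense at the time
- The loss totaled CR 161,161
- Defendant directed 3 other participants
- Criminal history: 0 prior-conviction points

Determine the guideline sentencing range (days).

480-600 days

Base offense level for unlawful possession of a weapon: 8.
S1 applies: 8 + 2 = 10.
S2 does not apply.
S3 applies: 10 + 4 = 14.
S6 applies (level before this adjustment is 14 < 19, so +2): 14 + 2 = 16.
S7 applies: 16 − 4 = 12.
S8 applies (level before this adjustment is 12 < 13, so +1): 12 + 1 = 13.
Final offense level: 13.
Criminal history: 0 prior points → Category 1 (0-5).
Level 13 falls in the 10-13 band.
Grid: Level 10-13 × Category 1 = 480-600 days.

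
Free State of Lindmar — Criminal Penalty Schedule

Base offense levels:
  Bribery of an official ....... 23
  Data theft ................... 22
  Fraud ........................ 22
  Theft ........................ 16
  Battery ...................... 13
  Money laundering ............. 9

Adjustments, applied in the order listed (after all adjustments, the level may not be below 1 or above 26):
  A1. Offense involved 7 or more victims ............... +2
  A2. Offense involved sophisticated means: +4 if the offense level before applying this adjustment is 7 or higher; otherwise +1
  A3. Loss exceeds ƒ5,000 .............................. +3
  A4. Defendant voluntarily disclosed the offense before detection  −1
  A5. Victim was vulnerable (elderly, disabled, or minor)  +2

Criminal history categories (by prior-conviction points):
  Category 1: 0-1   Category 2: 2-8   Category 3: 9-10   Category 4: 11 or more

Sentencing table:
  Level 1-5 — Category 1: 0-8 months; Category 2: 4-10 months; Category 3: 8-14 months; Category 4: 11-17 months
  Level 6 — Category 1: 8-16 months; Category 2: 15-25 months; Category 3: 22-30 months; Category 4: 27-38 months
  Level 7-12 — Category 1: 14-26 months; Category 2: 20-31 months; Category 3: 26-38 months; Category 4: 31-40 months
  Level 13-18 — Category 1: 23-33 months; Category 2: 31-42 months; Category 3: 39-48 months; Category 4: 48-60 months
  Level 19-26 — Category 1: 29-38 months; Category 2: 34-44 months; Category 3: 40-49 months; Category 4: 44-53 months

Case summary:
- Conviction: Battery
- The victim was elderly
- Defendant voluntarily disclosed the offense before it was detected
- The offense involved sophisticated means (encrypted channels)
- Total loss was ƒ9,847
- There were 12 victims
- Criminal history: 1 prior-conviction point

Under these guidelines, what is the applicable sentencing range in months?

Base offense level for battery: 13.
A1 applies: 13 + 2 = 15.
A2 applies (level before this adjustment is 15 ≥ 7, so +4): 15 + 4 = 19.
A3 applies: 19 + 3 = 22.
A4 applies: 22 − 1 = 21.
A5 applies: 21 + 2 = 23.
Final offense level: 23.
Criminal history: 1 prior point → Category 1 (0-1).
Level 23 falls in the 19-26 band.
Grid: Level 19-26 × Category 1 = 29-38 months.

29-38 months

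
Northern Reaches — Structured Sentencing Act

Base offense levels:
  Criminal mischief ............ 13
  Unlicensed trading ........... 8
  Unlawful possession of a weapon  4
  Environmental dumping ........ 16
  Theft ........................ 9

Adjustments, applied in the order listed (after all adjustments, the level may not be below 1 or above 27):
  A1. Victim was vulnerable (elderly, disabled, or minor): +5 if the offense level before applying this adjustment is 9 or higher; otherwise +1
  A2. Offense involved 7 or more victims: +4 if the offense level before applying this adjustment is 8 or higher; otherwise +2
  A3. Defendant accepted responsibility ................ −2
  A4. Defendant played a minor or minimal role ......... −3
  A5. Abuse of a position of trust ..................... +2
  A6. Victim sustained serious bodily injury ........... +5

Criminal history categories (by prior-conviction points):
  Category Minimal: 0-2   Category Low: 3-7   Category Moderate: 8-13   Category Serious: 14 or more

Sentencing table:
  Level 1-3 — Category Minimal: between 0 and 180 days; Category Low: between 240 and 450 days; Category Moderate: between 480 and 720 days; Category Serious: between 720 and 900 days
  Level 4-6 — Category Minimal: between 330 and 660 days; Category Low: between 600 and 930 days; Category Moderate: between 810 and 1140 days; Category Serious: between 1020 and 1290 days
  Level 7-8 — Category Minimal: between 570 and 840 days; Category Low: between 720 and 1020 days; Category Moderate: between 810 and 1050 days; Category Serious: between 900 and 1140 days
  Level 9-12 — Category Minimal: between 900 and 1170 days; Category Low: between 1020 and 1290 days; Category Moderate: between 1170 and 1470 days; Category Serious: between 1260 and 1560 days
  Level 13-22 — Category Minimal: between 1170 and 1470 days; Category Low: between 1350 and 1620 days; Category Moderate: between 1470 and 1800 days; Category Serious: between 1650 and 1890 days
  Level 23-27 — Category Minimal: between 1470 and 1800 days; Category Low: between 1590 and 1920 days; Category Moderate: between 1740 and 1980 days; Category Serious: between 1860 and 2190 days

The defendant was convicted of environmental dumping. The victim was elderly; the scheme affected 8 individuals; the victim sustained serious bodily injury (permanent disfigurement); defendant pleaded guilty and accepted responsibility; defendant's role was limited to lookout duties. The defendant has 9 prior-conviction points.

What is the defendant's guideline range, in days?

Base offense level for environmental dumping: 16.
A1 applies (level before this adjustment is 16 ≥ 9, so +5): 16 + 5 = 21.
A2 applies (level before this adjustment is 21 ≥ 8, so +4): 21 + 4 = 25.
A3 applies: 25 − 2 = 23.
A4 applies: 23 − 3 = 20.
A6 applies: 20 + 5 = 25.
Final offense level: 25.
Criminal history: 9 prior points → Category Moderate (8-13).
Level 25 falls in the 23-27 band.
Grid: Level 23-27 × Category Moderate = 1740-1980 days.

1740-1980 days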